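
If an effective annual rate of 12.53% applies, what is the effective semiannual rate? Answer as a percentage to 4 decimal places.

6.0802%

The per-half-year rate i satisfies (1 + i)^2 = 1 + 0.1253.
i = 1.1253^(1/2) − 1 = 0.0608016 = 6.0802%.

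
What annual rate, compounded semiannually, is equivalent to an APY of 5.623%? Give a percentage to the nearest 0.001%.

5.546%

(1 + r/2)^2 − 1 = 0.05623, so 1 + r/2 = 1.05623^(1/2).
r/2 = 0.027731, so r = 0.055461 = 5.546%.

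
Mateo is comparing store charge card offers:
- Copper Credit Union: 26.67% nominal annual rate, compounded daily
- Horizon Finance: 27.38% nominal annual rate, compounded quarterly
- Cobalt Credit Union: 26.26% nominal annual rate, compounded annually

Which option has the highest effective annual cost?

Copper Credit Union

Copper Credit Union: (1 + 0.2667/365)^365 − 1 = 30.552%
Horizon Finance: (1 + 0.2738/4)^4 − 1 = 30.322%
Cobalt Credit Union: compounded annually, EAR = 26.260%
The highest effective annual rate is Copper Credit Union at 30.552%.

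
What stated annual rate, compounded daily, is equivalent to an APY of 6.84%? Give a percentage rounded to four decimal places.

(1 + r/365)^365 − 1 = 0.0684, so 1 + r/365 = 1.0684^(1/365).
r/365 = 0.000181, so r = 0.066168 = 6.6168%.

6.6168%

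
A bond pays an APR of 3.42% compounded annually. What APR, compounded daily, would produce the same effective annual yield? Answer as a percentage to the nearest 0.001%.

3.363%

Compounded annually, EAR = nominal = 0.034200.
Solve (1 + r/365)^365 = 1.034200: r/365 = 1.034200^(1/365) − 1 = 0.000092, so r = 0.033630 = 3.363%.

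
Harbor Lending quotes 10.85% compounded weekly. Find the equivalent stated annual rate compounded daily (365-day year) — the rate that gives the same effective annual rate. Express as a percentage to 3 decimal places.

10.840%

EAR = (1 + 0.1085/52)^52 − 1 = 0.114479.
Solve (1 + r/365)^365 = 1.114479: r/365 = 1.114479^(1/365) − 1 = 0.000297, so r = 0.108403 = 10.840%.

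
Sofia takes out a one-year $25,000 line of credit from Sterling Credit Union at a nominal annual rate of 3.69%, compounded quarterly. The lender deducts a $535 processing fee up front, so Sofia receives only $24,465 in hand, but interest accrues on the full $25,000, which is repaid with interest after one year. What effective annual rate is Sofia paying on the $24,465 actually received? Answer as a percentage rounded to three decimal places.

6.010%

Amount owed after one year: 25,000 × (1 + 0.0369/4)^4 = 25,000 × 1.037414 = $25,935.34.
Effective rate on net proceeds: 25,935.34 / 24,465 − 1 = 0.060100 = 6.010%.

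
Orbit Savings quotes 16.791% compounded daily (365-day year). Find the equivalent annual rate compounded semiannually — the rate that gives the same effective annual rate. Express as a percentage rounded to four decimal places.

EAR = (1 + 0.16791/365)^365 − 1 = 0.182784.
Solve (1 + r/2)^2 = 1.182784: r/2 = 1.182784^(1/2) − 1 = 0.087559, so r = 0.175118 = 17.5118%.

17.5118%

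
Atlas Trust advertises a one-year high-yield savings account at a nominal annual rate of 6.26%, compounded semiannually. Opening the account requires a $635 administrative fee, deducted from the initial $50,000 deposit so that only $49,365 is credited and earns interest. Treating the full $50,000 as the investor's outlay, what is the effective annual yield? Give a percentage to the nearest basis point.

Value after one year: 49,365 × (1 + 0.0626/2)^2 = 49,365 × 1.063580 = $52,503.61.
Effective yield on the $50,000 outlay: 52,503.61 / 50,000 − 1 = 0.050072 = 5.01%.

5.01%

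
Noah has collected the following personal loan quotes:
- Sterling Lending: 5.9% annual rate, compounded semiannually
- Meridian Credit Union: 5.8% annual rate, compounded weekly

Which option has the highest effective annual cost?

Sterling Lending: (1 + 0.059/2)^2 − 1 = 5.987%
Meridian Credit Union: (1 + 0.058/52)^52 − 1 = 5.968%
The highest effective annual rate is Sterling Lending at 5.987%.

Sterling Lending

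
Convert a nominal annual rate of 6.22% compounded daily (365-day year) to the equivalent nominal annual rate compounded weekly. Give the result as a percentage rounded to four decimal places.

EAR = (1 + 0.0622/365)^365 − 1 = 0.064170.
Solve (1 + r/52)^52 = 1.064170: r/52 = 1.064170^(1/52) − 1 = 0.001197, so r = 0.062232 = 6.2232%.

6.2232%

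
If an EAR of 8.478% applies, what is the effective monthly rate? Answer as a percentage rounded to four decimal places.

The per-month rate i satisfies (1 + i)^12 = 1 + 0.08478.
i = 1.08478^(1/12) − 1 = 0.0068045 = 0.6804%.

0.6804%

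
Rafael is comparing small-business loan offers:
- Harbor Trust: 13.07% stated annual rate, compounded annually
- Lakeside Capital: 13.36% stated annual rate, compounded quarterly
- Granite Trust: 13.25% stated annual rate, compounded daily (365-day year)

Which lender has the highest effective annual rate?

Granite Trust

Harbor Trust: compounded annually, EAR = 13.070%
Lakeside Capital: (1 + 0.1336/4)^4 − 1 = 14.044%
Granite Trust: (1 + 0.1325/365)^365 − 1 = 14.165%
The highest effective annual rate is Granite Trust at 14.165%.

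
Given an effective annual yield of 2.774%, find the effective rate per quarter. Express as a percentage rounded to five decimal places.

The per-quarter rate i satisfies (1 + i)^4 = 1 + 0.02774.
i = 1.02774^(1/4) − 1 = 0.0068640 = 0.68640%.

0.68640%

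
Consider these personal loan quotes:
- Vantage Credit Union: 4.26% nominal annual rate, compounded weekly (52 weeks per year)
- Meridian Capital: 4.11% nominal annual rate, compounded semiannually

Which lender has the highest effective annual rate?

Vantage Credit Union: (1 + 0.0426/52)^52 − 1 = 4.350%
Meridian Capital: (1 + 0.0411/2)^2 − 1 = 4.152%
The highest effective annual rate is Vantage Credit Union at 4.350%.

Vantage Credit Union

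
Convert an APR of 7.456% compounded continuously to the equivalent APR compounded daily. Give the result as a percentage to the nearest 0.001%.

7.457%

EAR under continuous compounding: e^0.07456 − 1 = 0.077410.
Solve (1 + r/365)^365 = 1.077410: r/365 = 1.077410^(1/365) − 1 = 0.000204, so r = 0.074568 = 7.457%.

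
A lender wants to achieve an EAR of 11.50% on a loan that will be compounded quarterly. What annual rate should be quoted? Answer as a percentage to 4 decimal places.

(1 + r/4)^4 − 1 = 0.1150, so 1 + r/4 = 1.1150^(1/4).
r/4 = 0.027587, so r = 0.110349 = 11.0349%.

11.0349%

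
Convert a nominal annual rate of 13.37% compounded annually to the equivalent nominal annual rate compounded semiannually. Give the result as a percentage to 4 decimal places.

Compounded annually, EAR = nominal = 0.133700.
Solve (1 + r/2)^2 = 1.133700: r/2 = 1.133700^(1/2) − 1 = 0.064753, so r = 0.129507 = 12.9507%.

12.9507%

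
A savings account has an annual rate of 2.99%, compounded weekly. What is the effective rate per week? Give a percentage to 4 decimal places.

With a nominal annual rate compounded weekly, the periodic rate is the nominal rate divided by 52.
i = 0.0299 / 52 = 0.0005750 = 0.0575%.

0.0575%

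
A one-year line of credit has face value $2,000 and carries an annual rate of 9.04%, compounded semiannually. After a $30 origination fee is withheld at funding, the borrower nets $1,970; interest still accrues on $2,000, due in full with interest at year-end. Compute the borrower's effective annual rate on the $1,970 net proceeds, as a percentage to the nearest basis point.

Amount owed after one year: 2,000 × (1 + 0.0904/2)^2 = 2,000 × 1.092443 = $2,184.89.
Effective rate on net proceeds: 2,184.89 / 1,970 − 1 = 0.109079 = 10.91%.

10.91%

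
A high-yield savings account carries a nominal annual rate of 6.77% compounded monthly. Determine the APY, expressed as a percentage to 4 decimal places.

6.9841%

EAR = (1 + 0.0677/12)^12 − 1.
= 1.069841 − 1 = 6.9841%.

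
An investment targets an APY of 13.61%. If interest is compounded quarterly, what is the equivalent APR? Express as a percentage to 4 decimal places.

(1 + r/4)^4 − 1 = 0.1361, so 1 + r/4 = 1.1361^(1/4).
r/4 = 0.032415, so r = 0.129658 = 12.9658%.

12.9658%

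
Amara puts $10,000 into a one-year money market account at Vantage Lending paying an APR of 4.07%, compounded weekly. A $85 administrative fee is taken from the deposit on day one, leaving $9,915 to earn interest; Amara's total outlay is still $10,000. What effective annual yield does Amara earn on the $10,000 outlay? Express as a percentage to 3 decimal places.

Value after one year: 9,915 × (1 + 0.0407/52)^52 = 9,915 × 1.041523 = $10,326.70.
Effective yield on the $10,000 outlay: 10,326.70 / 10,000 − 1 = 0.032670 = 3.267%.

3.267%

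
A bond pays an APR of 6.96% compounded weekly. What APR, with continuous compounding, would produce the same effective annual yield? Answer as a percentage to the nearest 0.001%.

EAR = (1 + 0.0696/52)^52 − 1 = 0.072029.
Equivalent continuous rate: r = ln(1 + 0.072029) = 0.069553 = 6.955%.

6.955%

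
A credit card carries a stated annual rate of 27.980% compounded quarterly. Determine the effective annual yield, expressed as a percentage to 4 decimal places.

EAR = (1 + 0.27980/4)^4 − 1.
= (1 + 0.069950)^4 − 1 = 1.310551 − 1 = 31.0551%.

31.0551%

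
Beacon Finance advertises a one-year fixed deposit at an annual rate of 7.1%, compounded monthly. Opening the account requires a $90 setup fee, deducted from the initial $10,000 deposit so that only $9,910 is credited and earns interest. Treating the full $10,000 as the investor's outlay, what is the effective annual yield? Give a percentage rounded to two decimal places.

6.37%

Value after one year: 9,910 × (1 + 0.071/12)^12 = 9,910 × 1.073357 = $10,636.96.
Effective yield on the $10,000 outlay: 10,636.96 / 10,000 − 1 = 0.063696 = 6.37%.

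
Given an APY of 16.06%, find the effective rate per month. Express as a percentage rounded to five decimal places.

The per-month rate i satisfies (1 + i)^12 = 1 + 0.1606.
i = 1.1606^(1/12) − 1 = 0.0124888 = 1.24888%.

1.24888%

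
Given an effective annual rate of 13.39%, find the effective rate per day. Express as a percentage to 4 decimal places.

0.0344%

The per-day rate i satisfies (1 + i)^365 = 1 + 0.1339.
i = 1.1339^(1/365) − 1 = 0.0003443 = 0.0344%.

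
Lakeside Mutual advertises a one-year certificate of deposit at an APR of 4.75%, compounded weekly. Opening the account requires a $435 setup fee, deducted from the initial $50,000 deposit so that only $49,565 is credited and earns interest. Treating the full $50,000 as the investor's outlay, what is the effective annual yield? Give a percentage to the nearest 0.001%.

3.950%

Value after one year: 49,565 × (1 + 0.0475/52)^52 = 49,565 × 1.048623 = $51,975.02.
Effective yield on the $50,000 outlay: 51,975.02 / 50,000 − 1 = 0.039500 = 3.950%.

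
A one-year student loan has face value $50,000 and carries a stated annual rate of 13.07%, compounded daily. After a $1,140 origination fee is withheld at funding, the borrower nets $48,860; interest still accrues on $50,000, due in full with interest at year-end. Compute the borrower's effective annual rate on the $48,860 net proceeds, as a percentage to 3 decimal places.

16.619%

Amount owed after one year: 50,000 × (1 + 0.1307/365)^365 = 50,000 × 1.139599 = $56,979.96.
Effective rate on net proceeds: 56,979.96 / 48,860 − 1 = 0.166188 = 16.619%.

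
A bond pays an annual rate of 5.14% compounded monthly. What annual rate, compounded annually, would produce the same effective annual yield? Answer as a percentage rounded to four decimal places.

5.2628%

EAR = (1 + 0.0514/12)^12 − 1 = 0.052628.
Compounded annually, the equivalent nominal rate is the EAR itself: 5.2628%.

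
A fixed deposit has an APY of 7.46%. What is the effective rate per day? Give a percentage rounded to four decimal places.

0.0197%

The per-day rate i satisfies (1 + i)^365 = 1 + 0.0746.
i = 1.0746^(1/365) − 1 = 0.0001971 = 0.0197%.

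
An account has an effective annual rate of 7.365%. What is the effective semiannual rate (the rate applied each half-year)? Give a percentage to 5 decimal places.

3.61708%

The per-half-year rate i satisfies (1 + i)^2 = 1 + 0.07365.
i = 1.07365^(1/2) − 1 = 0.0361708 = 3.61708%.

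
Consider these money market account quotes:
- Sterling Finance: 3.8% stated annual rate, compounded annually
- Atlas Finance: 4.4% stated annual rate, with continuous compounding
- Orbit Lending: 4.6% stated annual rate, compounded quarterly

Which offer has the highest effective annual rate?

Orbit Lending

Sterling Finance: compounded annually, EAR = 3.800%
Atlas Finance: e^0.044 − 1 = 4.498%
Orbit Lending: (1 + 0.046/4)^4 − 1 = 4.680%
The highest effective annual rate is Orbit Lending at 4.680%.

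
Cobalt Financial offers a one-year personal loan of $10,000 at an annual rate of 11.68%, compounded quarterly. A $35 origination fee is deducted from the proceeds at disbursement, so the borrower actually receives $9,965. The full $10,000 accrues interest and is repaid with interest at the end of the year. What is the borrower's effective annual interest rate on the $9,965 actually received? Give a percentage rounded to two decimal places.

Amount owed after one year: 10,000 × (1 + 0.1168/4)^4 = 10,000 × 1.122016 = $11,220.16.
Effective rate on net proceeds: 11,220.16 / 9,965 − 1 = 0.125957 = 12.60%.

12.60%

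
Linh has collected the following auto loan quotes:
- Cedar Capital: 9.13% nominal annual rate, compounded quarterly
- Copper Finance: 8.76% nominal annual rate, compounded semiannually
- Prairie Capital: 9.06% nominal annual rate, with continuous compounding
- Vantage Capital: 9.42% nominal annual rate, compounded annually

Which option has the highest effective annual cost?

Prairie Capital

Cedar Capital: (1 + 0.0913/4)^4 − 1 = 9.447%
Copper Finance: (1 + 0.0876/2)^2 − 1 = 8.952%
Prairie Capital: e^0.0906 − 1 = 9.483%
Vantage Capital: compounded annually, EAR = 9.420%
The highest effective annual rate is Prairie Capital at 9.483%.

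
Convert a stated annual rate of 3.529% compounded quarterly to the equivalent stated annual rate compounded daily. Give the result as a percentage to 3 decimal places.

EAR = (1 + 0.03529/4)^4 − 1 = 0.035760.
Solve (1 + r/365)^365 = 1.035760: r/365 = 1.035760^(1/365) − 1 = 0.000096, so r = 0.035137 = 3.514%.

3.514%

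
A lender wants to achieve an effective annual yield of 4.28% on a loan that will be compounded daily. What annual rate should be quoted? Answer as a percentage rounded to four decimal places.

4.1912%

(1 + r/365)^365 − 1 = 0.0428, so 1 + r/365 = 1.0428^(1/365).
r/365 = 0.000115, so r = 0.041912 = 4.1912%.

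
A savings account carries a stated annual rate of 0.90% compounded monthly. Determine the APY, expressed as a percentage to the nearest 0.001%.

EAR = (1 + 0.0090/12)^12 − 1.
= (1 + 0.000750)^12 − 1 = 1.009037 − 1 = 0.904%.

0.904%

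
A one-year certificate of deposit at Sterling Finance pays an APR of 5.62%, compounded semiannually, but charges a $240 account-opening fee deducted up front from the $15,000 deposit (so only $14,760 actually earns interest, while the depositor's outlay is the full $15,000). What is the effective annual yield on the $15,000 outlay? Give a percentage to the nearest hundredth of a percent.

Value after one year: 14,760 × (1 + 0.0562/2)^2 = 14,760 × 1.056990 = $15,601.17.
Effective yield on the $15,000 outlay: 15,601.17 / 15,000 − 1 = 0.040078 = 4.01%.

4.01%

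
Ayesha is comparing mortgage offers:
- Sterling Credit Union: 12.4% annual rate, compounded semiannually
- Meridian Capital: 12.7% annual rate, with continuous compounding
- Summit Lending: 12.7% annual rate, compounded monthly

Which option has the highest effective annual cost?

Meridian Capital

Sterling Credit Union: (1 + 0.124/2)^2 − 1 = 12.784%
Meridian Capital: e^0.127 − 1 = 13.542%
Summit Lending: (1 + 0.127/12)^12 − 1 = 13.466%
The highest effective annual rate is Meridian Capital at 13.542%.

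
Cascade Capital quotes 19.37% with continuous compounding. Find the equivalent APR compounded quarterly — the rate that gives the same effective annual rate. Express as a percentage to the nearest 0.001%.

19.847%

EAR under continuous compounding: e^0.1937 − 1 = 0.213732.
Solve (1 + r/4)^4 = 1.213732: r/4 = 1.213732^(1/4) − 1 = 0.049617, so r = 0.198467 = 19.847%.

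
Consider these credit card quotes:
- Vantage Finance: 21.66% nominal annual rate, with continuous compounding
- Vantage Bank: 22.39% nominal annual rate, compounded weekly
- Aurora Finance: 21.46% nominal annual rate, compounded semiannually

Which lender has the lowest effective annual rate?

Aurora Finance

Vantage Finance: e^0.2166 − 1 = 24.185%
Vantage Bank: (1 + 0.2239/52)^52 − 1 = 25.034%
Aurora Finance: (1 + 0.2146/2)^2 − 1 = 22.611%
The lowest effective annual rate is Aurora Finance at 22.611%.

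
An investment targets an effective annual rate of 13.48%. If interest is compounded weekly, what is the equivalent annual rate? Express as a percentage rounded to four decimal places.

12.6610%

(1 + r/52)^52 − 1 = 0.1348, so 1 + r/52 = 1.1348^(1/52).
r/52 = 0.002435, so r = 0.126610 = 12.6610%.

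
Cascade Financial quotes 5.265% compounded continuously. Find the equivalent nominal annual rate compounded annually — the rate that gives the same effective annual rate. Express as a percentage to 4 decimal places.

5.4061%

EAR under continuous compounding: e^0.05265 − 1 = 0.054061.
Compounded annually, the equivalent nominal rate is the EAR itself: 5.4061%.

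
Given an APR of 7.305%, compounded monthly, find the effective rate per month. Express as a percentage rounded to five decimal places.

With a nominal annual rate compounded monthly, the periodic rate is the nominal rate divided by 12.
i = 0.07305 / 12 = 0.0060875 = 0.60875%.

0.60875%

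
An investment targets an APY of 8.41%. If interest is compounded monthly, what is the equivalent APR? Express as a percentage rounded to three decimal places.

8.102%

(1 + r/12)^12 − 1 = 0.0841, so 1 + r/12 = 1.0841^(1/12).
r/12 = 0.006752, so r = 0.081022 = 8.102%.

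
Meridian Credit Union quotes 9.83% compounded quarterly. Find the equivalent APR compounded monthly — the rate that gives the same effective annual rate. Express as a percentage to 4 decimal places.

EAR = (1 + 0.0983/4)^4 − 1 = 0.101983.
Solve (1 + r/12)^12 = 1.101983: r/12 = 1.101983^(1/12) − 1 = 0.008125, so r = 0.097506 = 9.7506%.

9.7506%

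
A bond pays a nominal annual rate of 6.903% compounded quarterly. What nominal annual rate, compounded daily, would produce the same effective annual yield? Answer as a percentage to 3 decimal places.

6.845%

EAR = (1 + 0.06903/4)^4 − 1 = 0.070838.
Solve (1 + r/365)^365 = 1.070838: r/365 = 1.070838^(1/365) − 1 = 0.000188, so r = 0.068448 = 6.845%.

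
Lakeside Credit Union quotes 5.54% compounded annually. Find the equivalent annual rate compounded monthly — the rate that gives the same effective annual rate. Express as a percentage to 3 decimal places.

5.404%

Compounded annually, EAR = nominal = 0.055400.
Solve (1 + r/12)^12 = 1.055400: r/12 = 1.055400^(1/12) − 1 = 0.004503, so r = 0.054041 = 5.404%.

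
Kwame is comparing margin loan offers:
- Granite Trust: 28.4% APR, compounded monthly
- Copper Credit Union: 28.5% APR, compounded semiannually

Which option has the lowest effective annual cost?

Granite Trust: (1 + 0.284/12)^12 − 1 = 32.404%
Copper Credit Union: (1 + 0.285/2)^2 − 1 = 30.531%
The lowest effective annual rate is Copper Credit Union at 30.531%.

Copper Credit Union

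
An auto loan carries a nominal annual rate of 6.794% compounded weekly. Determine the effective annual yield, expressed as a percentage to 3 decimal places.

7.025%

EAR = (1 + 0.06794/52)^52 − 1.
= 1.070254 − 1 = 7.025%.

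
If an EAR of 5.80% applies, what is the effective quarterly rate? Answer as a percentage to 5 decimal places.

1.41949%

The per-quarter rate i satisfies (1 + i)^4 = 1 + 0.0580.
i = 1.0580^(1/4) − 1 = 0.0141949 = 1.41949%.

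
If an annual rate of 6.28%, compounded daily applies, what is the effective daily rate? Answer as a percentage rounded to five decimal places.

With a nominal annual rate compounded daily, the periodic rate is the nominal rate divided by 365.
i = 0.0628 / 365 = 0.0001721 = 0.01721%.

0.01721%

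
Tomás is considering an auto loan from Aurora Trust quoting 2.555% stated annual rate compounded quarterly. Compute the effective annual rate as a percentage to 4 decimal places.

2.5796%

EAR = (1 + 0.02555/4)^4 − 1.
= (1 + 0.006388)^4 − 1 = 1.025796 − 1 = 2.5796%.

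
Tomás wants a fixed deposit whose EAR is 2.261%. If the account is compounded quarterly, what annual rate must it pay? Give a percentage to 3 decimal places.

(1 + r/4)^4 − 1 = 0.02261, so 1 + r/4 = 1.02261^(1/4).
r/4 = 0.005605, so r = 0.022421 = 2.242%.

2.242%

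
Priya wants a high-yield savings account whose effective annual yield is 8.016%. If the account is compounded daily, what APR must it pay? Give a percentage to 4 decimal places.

(1 + r/365)^365 − 1 = 0.08016, so 1 + r/365 = 1.08016^(1/365).
r/365 = 0.000211, so r = 0.077117 = 7.7117%.

7.7117%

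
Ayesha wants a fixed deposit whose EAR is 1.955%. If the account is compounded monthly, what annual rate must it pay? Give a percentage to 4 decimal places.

(1 + r/12)^12 − 1 = 0.01955, so 1 + r/12 = 1.01955^(1/12).
r/12 = 0.001615, so r = 0.019377 = 1.9377%.

1.9377%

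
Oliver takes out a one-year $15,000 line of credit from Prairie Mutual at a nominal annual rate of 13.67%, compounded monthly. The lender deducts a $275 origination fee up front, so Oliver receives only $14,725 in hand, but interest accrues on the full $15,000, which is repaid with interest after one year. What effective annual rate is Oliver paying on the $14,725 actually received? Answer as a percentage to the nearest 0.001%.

16.699%

Amount owed after one year: 15,000 × (1 + 0.1367/12)^12 = 15,000 × 1.145599 = $17,183.98.
Effective rate on net proceeds: 17,183.98 / 14,725 − 1 = 0.166993 = 16.699%.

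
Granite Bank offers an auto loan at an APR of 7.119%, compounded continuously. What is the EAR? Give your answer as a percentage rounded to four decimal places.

7.3785%

With continuous compounding, EAR = e^0.07119 − 1.
e^0.07119 = 1.073785, so EAR = 0.073785 = 7.3785%.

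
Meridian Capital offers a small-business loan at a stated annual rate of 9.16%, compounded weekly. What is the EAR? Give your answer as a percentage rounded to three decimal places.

EAR = (1 + 0.0916/52)^52 − 1.
= (1 + 0.001762)^52 − 1 = 1.095838 − 1 = 9.584%.

9.584%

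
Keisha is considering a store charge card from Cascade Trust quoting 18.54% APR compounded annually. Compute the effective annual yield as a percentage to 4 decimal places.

Annual compounding means the effective rate equals the nominal rate: 18.5400%.

18.5400%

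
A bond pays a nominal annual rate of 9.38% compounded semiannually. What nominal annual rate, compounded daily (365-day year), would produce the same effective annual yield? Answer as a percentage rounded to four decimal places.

9.1678%

EAR = (1 + 0.0938/2)^2 − 1 = 0.096000.
Solve (1 + r/365)^365 = 1.096000: r/365 = 1.096000^(1/365) − 1 = 0.000251, so r = 0.091678 = 9.1678%.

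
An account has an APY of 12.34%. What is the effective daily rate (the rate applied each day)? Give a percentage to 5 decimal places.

The per-day rate i satisfies (1 + i)^365 = 1 + 0.1234.
i = 1.1234^(1/365) − 1 = 0.0003188 = 0.03188%.

0.03188%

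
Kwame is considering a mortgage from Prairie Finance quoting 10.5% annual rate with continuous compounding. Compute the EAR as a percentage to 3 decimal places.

11.071%

With continuous compounding, EAR = e^0.105 − 1.
e^0.105 = 1.110711, so EAR = 0.110711 = 11.071%.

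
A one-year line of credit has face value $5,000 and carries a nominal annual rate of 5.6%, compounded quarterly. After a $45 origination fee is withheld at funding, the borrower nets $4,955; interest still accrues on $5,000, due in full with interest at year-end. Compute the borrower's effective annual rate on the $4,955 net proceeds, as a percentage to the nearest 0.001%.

6.679%

Amount owed after one year: 5,000 × (1 + 0.056/4)^4 = 5,000 × 1.057187 = $5,285.94.
Effective rate on net proceeds: 5,285.94 / 4,955 − 1 = 0.066788 = 6.679%.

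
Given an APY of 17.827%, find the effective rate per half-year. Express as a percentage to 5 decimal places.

8.54815%

The per-half-year rate i satisfies (1 + i)^2 = 1 + 0.17827.
i = 1.17827^(1/2) − 1 = 0.0854815 = 8.54815%.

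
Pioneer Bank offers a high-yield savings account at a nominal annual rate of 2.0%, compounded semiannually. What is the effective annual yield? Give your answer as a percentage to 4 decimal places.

EAR = (1 + 0.020/2)^2 − 1.
= (1 + 0.010000)^2 − 1 = 1.020100 − 1 = 2.0100%.

2.0100%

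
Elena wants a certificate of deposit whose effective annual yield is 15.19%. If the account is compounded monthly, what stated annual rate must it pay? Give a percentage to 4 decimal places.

14.2249%

(1 + r/12)^12 − 1 = 0.1519, so 1 + r/12 = 1.1519^(1/12).
r/12 = 0.011854, so r = 0.142249 = 14.2249%.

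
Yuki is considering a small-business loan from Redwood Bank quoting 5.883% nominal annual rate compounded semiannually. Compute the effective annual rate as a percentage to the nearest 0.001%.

EAR = (1 + 0.05883/2)^2 − 1.
= (1 + 0.029415)^2 − 1 = 1.059695 − 1 = 5.970%.

5.970%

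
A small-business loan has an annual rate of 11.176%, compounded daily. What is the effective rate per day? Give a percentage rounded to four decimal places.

With a nominal annual rate compounded daily, the periodic rate is the nominal rate divided by 365.
i = 0.11176 / 365 = 0.0003062 = 0.0306%.

0.0306%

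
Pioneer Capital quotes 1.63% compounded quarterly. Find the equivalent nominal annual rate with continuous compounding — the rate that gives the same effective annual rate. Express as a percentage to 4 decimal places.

1.6267%

EAR = (1 + 0.0163/4)^4 − 1 = 0.016400.
Equivalent continuous rate: r = ln(1 + 0.016400) = 0.016267 = 1.6267%.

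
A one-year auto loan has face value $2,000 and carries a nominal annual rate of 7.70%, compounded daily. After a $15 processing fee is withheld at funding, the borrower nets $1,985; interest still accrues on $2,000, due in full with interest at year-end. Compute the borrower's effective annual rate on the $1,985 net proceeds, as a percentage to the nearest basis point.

Amount owed after one year: 2,000 × (1 + 0.0770/365)^365 = 2,000 × 1.080033 = $2,160.07.
Effective rate on net proceeds: 2,160.07 / 1,985 − 1 = 0.088195 = 8.82%.

8.82%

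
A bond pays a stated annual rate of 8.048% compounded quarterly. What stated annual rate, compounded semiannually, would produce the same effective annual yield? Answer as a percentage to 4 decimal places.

8.1290%

EAR = (1 + 0.08048/4)^4 − 1 = 0.082942.
Solve (1 + r/2)^2 = 1.082942: r/2 = 1.082942^(1/2) − 1 = 0.040645, so r = 0.081290 = 8.1290%.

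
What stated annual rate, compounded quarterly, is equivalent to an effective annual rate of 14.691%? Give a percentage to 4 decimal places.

13.9447%

(1 + r/4)^4 − 1 = 0.14691, so 1 + r/4 = 1.14691^(1/4).
r/4 = 0.034862, so r = 0.139447 = 13.9447%.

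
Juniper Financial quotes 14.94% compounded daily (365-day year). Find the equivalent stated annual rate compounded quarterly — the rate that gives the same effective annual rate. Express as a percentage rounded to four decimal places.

15.2193%

EAR = (1 + 0.1494/365)^365 − 1 = 0.161102.
Solve (1 + r/4)^4 = 1.161102: r/4 = 1.161102^(1/4) − 1 = 0.038048, so r = 0.152193 = 15.2193%.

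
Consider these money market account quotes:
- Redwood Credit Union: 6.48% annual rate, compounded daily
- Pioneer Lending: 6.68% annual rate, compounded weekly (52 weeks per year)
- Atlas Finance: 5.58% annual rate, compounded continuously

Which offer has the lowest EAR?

Redwood Credit Union: (1 + 0.0648/365)^365 − 1 = 6.694%
Pioneer Lending: (1 + 0.0668/52)^52 − 1 = 6.904%
Atlas Finance: e^0.0558 − 1 = 5.739%
The lowest effective annual rate is Atlas Finance at 5.739%.

Atlas Finance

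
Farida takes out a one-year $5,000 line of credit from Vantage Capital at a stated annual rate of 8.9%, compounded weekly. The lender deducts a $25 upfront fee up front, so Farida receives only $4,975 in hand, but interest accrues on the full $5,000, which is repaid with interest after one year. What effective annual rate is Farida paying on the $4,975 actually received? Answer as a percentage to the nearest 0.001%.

9.849%

Amount owed after one year: 5,000 × (1 + 0.089/52)^52 = 5,000 × 1.092998 = $5,464.99.
Effective rate on net proceeds: 5,464.99 / 4,975 − 1 = 0.098490 = 9.849%.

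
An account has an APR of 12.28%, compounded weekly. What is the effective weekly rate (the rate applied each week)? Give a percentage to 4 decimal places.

With a nominal annual rate compounded weekly, the periodic rate is the nominal rate divided by 52.
i = 0.1228 / 52 = 0.0023615 = 0.2362%.

0.2362%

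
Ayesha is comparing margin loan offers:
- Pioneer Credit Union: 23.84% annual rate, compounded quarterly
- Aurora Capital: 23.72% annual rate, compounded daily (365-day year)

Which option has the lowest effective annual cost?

Pioneer Credit Union

Pioneer Credit Union: (1 + 0.2384/4)^4 − 1 = 26.057%
Aurora Capital: (1 + 0.2372/365)^365 − 1 = 26.760%
The lowest effective annual rate is Pioneer Credit Union at 26.057%.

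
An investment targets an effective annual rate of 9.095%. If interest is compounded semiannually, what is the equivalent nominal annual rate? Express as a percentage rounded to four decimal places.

(1 + r/2)^2 − 1 = 0.09095, so 1 + r/2 = 1.09095^(1/2).
r/2 = 0.044486, so r = 0.088971 = 8.8971%.

8.8971%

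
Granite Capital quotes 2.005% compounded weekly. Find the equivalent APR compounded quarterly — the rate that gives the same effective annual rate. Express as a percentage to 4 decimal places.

EAR = (1 + 0.02005/52)^52 − 1 = 0.020248.
Solve (1 + r/4)^4 = 1.020248: r/4 = 1.020248^(1/4) − 1 = 0.005024, so r = 0.020096 = 2.0096%.

2.0096%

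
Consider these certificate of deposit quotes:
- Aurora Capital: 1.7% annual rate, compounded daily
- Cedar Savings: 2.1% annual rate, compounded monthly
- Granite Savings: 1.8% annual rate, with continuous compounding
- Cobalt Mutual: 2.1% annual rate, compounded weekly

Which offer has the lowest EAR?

Aurora Capital: (1 + 0.017/365)^365 − 1 = 1.714%
Cedar Savings: (1 + 0.021/12)^12 − 1 = 2.120%
Granite Savings: e^0.018 − 1 = 1.816%
Cobalt Mutual: (1 + 0.021/52)^52 − 1 = 2.122%
The lowest effective annual rate is Aurora Capital at 1.714%.

Aurora Capital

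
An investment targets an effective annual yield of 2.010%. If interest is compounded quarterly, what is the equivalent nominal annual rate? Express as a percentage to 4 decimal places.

1.9950%

(1 + r/4)^4 − 1 = 0.02010, so 1 + r/4 = 1.02010^(1/4).
r/4 = 0.004988, so r = 0.019950 = 1.9950%.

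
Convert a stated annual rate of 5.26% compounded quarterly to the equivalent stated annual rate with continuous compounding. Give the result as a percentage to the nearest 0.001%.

EAR = (1 + 0.0526/4)^4 − 1 = 0.053647.
Equivalent continuous rate: r = ln(1 + 0.053647) = 0.052257 = 5.226%.

5.226%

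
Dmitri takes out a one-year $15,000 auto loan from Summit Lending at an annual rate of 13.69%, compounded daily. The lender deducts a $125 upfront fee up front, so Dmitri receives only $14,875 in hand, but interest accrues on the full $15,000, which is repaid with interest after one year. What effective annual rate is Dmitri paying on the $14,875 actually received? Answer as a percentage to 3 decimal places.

Amount owed after one year: 15,000 × (1 + 0.1369/365)^365 = 15,000 × 1.146684 = $17,200.26.
Effective rate on net proceeds: 17,200.26 / 14,875 − 1 = 0.156320 = 15.632%.

15.632%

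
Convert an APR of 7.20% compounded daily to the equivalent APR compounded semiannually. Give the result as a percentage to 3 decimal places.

EAR = (1 + 0.0720/365)^365 − 1 = 0.074648.
Solve (1 + r/2)^2 = 1.074648: r/2 = 1.074648^(1/2) − 1 = 0.036652, so r = 0.073304 = 7.330%.

7.330%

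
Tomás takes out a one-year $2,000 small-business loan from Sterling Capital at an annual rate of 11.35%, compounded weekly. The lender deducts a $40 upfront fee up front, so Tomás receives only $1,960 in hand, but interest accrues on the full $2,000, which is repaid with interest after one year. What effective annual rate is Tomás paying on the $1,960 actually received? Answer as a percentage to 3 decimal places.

14.291%

Amount owed after one year: 2,000 × (1 + 0.1135/52)^52 = 2,000 × 1.120053 = $2,240.11.
Effective rate on net proceeds: 2,240.11 / 1,960 − 1 = 0.142912 = 14.291%.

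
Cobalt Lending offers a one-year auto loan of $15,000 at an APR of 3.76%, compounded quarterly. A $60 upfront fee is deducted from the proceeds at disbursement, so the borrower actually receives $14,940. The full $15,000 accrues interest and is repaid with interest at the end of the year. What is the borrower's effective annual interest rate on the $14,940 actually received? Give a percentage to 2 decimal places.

4.23%

Amount owed after one year: 15,000 × (1 + 0.0376/4)^4 = 15,000 × 1.038133 = $15,572.00.
Effective rate on net proceeds: 15,572.00 / 14,940 − 1 = 0.042303 = 4.23%.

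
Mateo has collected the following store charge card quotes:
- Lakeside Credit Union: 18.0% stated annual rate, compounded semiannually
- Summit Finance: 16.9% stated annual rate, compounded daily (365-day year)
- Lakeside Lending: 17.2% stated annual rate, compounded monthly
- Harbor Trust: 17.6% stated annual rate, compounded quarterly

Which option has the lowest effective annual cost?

Summit Finance

Lakeside Credit Union: (1 + 0.180/2)^2 − 1 = 18.810%
Summit Finance: (1 + 0.169/365)^365 − 1 = 18.407%
Lakeside Lending: (1 + 0.172/12)^12 − 1 = 18.623%
Harbor Trust: (1 + 0.176/4)^4 − 1 = 18.796%
The lowest effective annual rate is Summit Finance at 18.407%.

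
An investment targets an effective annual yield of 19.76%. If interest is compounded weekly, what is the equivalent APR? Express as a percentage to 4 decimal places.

18.0633%

(1 + r/52)^52 − 1 = 0.1976, so 1 + r/52 = 1.1976^(1/52).
r/52 = 0.003474, so r = 0.180633 = 18.0633%.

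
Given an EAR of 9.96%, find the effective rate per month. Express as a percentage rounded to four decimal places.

The per-month rate i satisfies (1 + i)^12 = 1 + 0.0996.
i = 1.0996^(1/12) − 1 = 0.0079436 = 0.7944%.

0.7944%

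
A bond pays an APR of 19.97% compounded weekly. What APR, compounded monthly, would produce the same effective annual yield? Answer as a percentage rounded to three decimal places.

20.098%

EAR = (1 + 0.1997/52)^52 − 1 = 0.220569.
Solve (1 + r/12)^12 = 1.220569: r/12 = 1.220569^(1/12) − 1 = 0.016749, so r = 0.200982 = 20.098%.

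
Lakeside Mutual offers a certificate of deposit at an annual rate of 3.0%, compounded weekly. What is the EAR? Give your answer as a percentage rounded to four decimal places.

EAR = (1 + 0.030/52)^52 − 1.
= 1.030446 − 1 = 3.0446%.

3.0446%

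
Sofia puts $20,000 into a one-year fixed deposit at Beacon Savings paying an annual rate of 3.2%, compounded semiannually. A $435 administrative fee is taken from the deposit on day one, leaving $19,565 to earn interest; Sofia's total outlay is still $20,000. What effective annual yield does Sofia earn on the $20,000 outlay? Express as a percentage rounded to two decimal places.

Value after one year: 19,565 × (1 + 0.032/2)^2 = 19,565 × 1.032256 = $20,196.09.
Effective yield on the $20,000 outlay: 20,196.09 / 20,000 − 1 = 0.009804 = 0.98%.

0.98%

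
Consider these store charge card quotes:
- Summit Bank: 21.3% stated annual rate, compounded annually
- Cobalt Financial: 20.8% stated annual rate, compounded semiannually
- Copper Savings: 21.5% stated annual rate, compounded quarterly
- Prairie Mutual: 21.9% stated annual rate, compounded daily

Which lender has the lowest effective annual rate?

Summit Bank

Summit Bank: compounded annually, EAR = 21.300%
Cobalt Financial: (1 + 0.208/2)^2 − 1 = 21.882%
Copper Savings: (1 + 0.215/4)^4 − 1 = 23.296%
Prairie Mutual: (1 + 0.219/365)^365 − 1 = 24.475%
The lowest effective annual rate is Summit Bank at 21.300%.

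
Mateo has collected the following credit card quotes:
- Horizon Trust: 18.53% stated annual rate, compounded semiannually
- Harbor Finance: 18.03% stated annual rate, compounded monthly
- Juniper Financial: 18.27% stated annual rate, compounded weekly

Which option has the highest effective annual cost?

Juniper Financial

Horizon Trust: (1 + 0.1853/2)^2 − 1 = 19.388%
Harbor Finance: (1 + 0.1803/12)^12 − 1 = 19.597%
Juniper Financial: (1 + 0.1827/52)^52 − 1 = 20.007%
The highest effective annual rate is Juniper Financial at 20.007%.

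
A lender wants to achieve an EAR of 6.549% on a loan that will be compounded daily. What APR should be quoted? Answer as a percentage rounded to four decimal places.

6.3440%

(1 + r/365)^365 − 1 = 0.06549, so 1 + r/365 = 1.06549^(1/365).
r/365 = 0.000174, so r = 0.063440 = 6.3440%.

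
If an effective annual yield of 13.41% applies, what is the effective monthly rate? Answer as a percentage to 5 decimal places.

The per-month rate i satisfies (1 + i)^12 = 1 + 0.1341.
i = 1.1341^(1/12) − 1 = 0.0105418 = 1.05418%.

1.05418%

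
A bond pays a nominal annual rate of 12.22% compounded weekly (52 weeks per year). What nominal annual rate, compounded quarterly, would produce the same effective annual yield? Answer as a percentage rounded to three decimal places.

12.394%

EAR = (1 + 0.1222/52)^52 − 1 = 0.129818.
Solve (1 + r/4)^4 = 1.129818: r/4 = 1.129818^(1/4) − 1 = 0.030984, so r = 0.123938 = 12.394%.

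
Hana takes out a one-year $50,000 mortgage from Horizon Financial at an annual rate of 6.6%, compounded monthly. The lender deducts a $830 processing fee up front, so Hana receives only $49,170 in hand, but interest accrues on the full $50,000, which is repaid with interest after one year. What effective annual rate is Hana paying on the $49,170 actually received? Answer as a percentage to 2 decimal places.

8.61%

Amount owed after one year: 50,000 × (1 + 0.066/12)^12 = 50,000 × 1.068034 = $53,401.68.
Effective rate on net proceeds: 53,401.68 / 49,170 − 1 = 0.086062 = 8.61%.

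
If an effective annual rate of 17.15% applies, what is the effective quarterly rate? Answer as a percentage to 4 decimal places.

The per-quarter rate i satisfies (1 + i)^4 = 1 + 0.1715.
i = 1.1715^(1/4) − 1 = 0.0403646 = 4.0365%.

4.0365%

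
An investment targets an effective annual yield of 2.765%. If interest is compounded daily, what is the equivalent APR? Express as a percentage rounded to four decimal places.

2.7276%

(1 + r/365)^365 − 1 = 0.02765, so 1 + r/365 = 1.02765^(1/365).
r/365 = 0.000075, so r = 0.027276 = 2.7276%.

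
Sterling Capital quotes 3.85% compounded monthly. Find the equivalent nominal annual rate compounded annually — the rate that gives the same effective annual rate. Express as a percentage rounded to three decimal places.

3.919%

EAR = (1 + 0.0385/12)^12 − 1 = 0.039187.
Compounded annually, the equivalent nominal rate is the EAR itself: 3.919%.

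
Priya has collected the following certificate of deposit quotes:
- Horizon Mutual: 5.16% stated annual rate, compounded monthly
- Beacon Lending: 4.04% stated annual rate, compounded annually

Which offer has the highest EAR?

Horizon Mutual: (1 + 0.0516/12)^12 − 1 = 5.284%
Beacon Lending: compounded annually, EAR = 4.040%
The highest effective annual rate is Horizon Mutual at 5.284%.

Horizon Mutual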